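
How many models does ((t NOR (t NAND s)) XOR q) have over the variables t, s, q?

Satisfying assignments: (0,0,1), (0,1,1), (1,0,1), (1,1,1)
Count: 4 out of 8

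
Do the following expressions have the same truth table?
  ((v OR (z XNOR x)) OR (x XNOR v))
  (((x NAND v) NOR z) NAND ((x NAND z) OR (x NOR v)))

No. Counterexample: with v=0, x=1, z=0, Expression 1 = 0 but Expression 2 = 1.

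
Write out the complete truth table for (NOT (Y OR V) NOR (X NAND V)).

Y | V | X | Output
------------------
0 | 0 | 0 | 0
0 | 0 | 1 | 0
0 | 1 | 0 | 0
0 | 1 | 1 | 1
1 | 0 | 0 | 0
1 | 0 | 1 | 0
1 | 1 | 0 | 0
1 | 1 | 1 | 1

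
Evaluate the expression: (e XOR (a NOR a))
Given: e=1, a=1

Substituting: (1 XOR (1 NOR 1))
= 1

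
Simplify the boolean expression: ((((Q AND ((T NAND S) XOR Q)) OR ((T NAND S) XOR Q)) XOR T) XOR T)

By XOR self-cancellation ((E XOR v) XOR v = E) then absorption (E OR (E AND v) = E):
= ((T NAND S) XOR Q)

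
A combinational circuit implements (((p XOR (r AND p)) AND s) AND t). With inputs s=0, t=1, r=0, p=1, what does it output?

Substituting: (((1 XOR (0 AND 1)) AND 0) AND 1)
= 0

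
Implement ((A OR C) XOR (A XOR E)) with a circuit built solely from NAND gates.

((((A NAND A) NAND (C NAND C)) NAND (((A NAND A) NAND (C NAND C)) NAND ((A NAND (A NAND E)) NAND (E NAND (A NAND E))))) NAND (((A NAND (A NAND E)) NAND (E NAND (A NAND E))) NAND (((A NAND A) NAND (C NAND C)) NAND ((A NAND (A NAND E)) NAND (E NAND (A NAND E))))))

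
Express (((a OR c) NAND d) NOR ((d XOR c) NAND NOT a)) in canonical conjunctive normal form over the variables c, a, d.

(c OR a OR d) AND (c OR a OR NOT d) AND (c OR NOT a OR d) AND (c OR NOT a OR NOT d) AND (NOT c OR a OR d) AND (NOT c OR a OR NOT d) AND (NOT c OR NOT a OR d) AND (NOT c OR NOT a OR NOT d)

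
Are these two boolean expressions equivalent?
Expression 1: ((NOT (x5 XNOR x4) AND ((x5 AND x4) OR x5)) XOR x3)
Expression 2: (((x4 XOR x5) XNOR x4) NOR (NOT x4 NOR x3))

No. Counterexample: with x5=0, x3=1, x4=0, Expression 1 = 1 but Expression 2 = 0.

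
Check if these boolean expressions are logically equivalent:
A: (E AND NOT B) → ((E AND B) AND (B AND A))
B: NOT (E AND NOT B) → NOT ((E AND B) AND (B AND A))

No, Inverse is not equivalent to original (counterexample: A=0, B=0, E=1)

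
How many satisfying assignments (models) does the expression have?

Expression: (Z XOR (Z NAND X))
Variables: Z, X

Satisfying assignments: (0,0), (0,1), (1,1)
Count: 3 out of 4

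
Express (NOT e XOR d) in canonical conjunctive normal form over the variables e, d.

(e OR NOT d) AND (NOT e OR d)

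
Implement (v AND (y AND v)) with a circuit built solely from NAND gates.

((v NAND ((y NAND v) NAND (y NAND v))) NAND (v NAND ((y NAND v) NAND (y NAND v))))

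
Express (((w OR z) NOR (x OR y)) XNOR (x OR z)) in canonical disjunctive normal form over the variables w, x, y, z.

(NOT w AND NOT x AND y AND NOT z) OR (w AND NOT x AND NOT y AND NOT z) OR (w AND NOT x AND y AND NOT z)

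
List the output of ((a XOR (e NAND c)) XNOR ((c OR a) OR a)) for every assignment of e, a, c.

e | a | c | Output
------------------
0 | 0 | 0 | 0
0 | 0 | 1 | 1
0 | 1 | 0 | 0
0 | 1 | 1 | 0
1 | 0 | 0 | 0
1 | 0 | 1 | 0
1 | 1 | 0 | 0
1 | 1 | 1 | 1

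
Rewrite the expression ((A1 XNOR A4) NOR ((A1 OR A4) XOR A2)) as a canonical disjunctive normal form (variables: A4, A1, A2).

(NOT A4 AND A1 AND A2) OR (A4 AND NOT A1 AND A2)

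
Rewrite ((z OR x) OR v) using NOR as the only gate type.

((((z NOR x) NOR (z NOR x)) NOR v) NOR (((z NOR x) NOR (z NOR x)) NOR v))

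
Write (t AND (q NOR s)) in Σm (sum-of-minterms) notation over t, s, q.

Σm(4) = (t AND NOT s AND NOT q)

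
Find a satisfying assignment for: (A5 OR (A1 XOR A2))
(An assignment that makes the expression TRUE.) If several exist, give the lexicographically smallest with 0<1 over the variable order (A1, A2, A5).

A1=0, A2=0, A5=1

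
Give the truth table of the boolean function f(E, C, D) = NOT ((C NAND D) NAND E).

E | C | D | Output
------------------
0 | 0 | 0 | 0
0 | 0 | 1 | 0
0 | 1 | 0 | 0
0 | 1 | 1 | 0
1 | 0 | 0 | 1
1 | 0 | 1 | 1
1 | 1 | 0 | 1
1 | 1 | 1 | 0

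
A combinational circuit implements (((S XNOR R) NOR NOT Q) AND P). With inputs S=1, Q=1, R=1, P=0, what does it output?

Substituting: (((1 XNOR 1) NOR NOT 1) AND 0)
= 0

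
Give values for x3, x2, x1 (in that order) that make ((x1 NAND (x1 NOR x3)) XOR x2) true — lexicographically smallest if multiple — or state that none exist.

x3=0, x2=0, x1=0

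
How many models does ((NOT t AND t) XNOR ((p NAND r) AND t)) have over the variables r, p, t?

Satisfying assignments: (0,0,0), (0,1,0), (1,0,0), (1,1,0), (1,1,1)
Count: 5 out of 8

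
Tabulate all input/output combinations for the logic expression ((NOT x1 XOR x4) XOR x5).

x4 | x5 | x1 | Output
---------------------
0 | 0 | 0 | 1
0 | 0 | 1 | 0
0 | 1 | 0 | 0
0 | 1 | 1 | 1
1 | 0 | 0 | 0
1 | 0 | 1 | 1
1 | 1 | 0 | 1
1 | 1 | 1 | 0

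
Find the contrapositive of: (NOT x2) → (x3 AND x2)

Contrapositive: NOT (x3 AND x2) → x2
Note: A statement and its contrapositive are logically equivalent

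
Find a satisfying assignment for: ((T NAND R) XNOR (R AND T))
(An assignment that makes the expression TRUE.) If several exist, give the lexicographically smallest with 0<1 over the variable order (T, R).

UNSATISFIABLE - no assignment makes this expression true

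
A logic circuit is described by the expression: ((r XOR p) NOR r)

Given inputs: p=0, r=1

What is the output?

Substituting: ((1 XOR 0) NOR 1)
= 0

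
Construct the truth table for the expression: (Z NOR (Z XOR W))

W | Z | Output
--------------
0 | 0 | 1
0 | 1 | 0
1 | 0 | 0
1 | 1 | 0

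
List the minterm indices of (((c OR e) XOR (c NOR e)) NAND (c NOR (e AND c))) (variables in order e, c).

Σm(1, 3) = (NOT e AND c) OR (e AND c)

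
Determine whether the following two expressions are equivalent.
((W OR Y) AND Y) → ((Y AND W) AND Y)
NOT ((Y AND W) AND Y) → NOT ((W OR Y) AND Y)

Yes, Contrapositive is always equivalent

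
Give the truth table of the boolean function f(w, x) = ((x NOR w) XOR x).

w | x | Output
--------------
0 | 0 | 1
0 | 1 | 1
1 | 0 | 0
1 | 1 | 1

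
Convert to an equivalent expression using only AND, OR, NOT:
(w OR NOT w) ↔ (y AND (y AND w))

((w OR NOT w) AND (y AND (y AND w))) OR (NOT (w OR NOT w) AND NOT (y AND (y AND w)))
(Biconditional = both true or both false)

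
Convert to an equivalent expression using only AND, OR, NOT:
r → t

NOT r OR t
(Implication elimination: A → B = NOT A OR B)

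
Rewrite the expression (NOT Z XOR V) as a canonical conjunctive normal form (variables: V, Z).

(V OR NOT Z) AND (NOT V OR Z)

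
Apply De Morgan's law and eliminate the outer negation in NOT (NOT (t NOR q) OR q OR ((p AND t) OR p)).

(t NOR q) AND NOT q AND NOT ((p AND t) OR p)
De Morgan's: NOT(OR of terms) = AND of negations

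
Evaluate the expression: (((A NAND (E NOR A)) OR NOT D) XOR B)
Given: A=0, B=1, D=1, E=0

Substituting: (((0 NAND (0 NOR 0)) OR NOT 1) XOR 1)
= 0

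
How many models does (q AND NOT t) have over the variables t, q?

Satisfying assignments: (0,1)
Count: 1 out of 4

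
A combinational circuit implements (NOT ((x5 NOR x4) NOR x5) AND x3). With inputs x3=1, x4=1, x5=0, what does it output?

Substituting: (NOT ((0 NOR 1) NOR 0) AND 1)
= 0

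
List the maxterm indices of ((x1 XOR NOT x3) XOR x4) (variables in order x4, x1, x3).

ΠM(1, 2, 4, 7) = (x4 OR x1 OR NOT x3) AND (x4 OR NOT x1 OR x3) AND (NOT x4 OR x1 OR x3) AND (NOT x4 OR NOT x1 OR NOT x3)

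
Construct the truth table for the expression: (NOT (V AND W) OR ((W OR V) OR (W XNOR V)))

W | V | Output
--------------
0 | 0 | 1
0 | 1 | 1
1 | 0 | 1
1 | 1 | 1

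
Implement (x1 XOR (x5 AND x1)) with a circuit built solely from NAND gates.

((x1 NAND (x1 NAND ((x5 NAND x1) NAND (x5 NAND x1)))) NAND (((x5 NAND x1) NAND (x5 NAND x1)) NAND (x1 NAND ((x5 NAND x1) NAND (x5 NAND x1)))))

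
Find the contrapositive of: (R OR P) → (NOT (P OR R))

Contrapositive: (P OR R) → NOT (R OR P)
Note: A statement and its contrapositive are logically equivalent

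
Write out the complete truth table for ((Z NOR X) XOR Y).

X | Z | Y | Output
------------------
0 | 0 | 0 | 1
0 | 0 | 1 | 0
0 | 1 | 0 | 0
0 | 1 | 1 | 1
1 | 0 | 0 | 0
1 | 0 | 1 | 1
1 | 1 | 0 | 0
1 | 1 | 1 | 1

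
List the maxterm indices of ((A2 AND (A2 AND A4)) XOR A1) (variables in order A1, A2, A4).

ΠM(0, 1, 2, 7) = (A1 OR A2 OR A4) AND (A1 OR A2 OR NOT A4) AND (A1 OR NOT A2 OR A4) AND (NOT A1 OR NOT A2 OR NOT A4)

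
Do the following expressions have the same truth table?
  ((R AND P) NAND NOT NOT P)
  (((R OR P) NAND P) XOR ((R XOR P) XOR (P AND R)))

No. Counterexample: with R=1, P=0, Expression 1 = 1 but Expression 2 = 0.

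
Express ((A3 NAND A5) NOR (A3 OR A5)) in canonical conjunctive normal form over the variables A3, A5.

(A3 OR A5) AND (A3 OR NOT A5) AND (NOT A3 OR A5) AND (NOT A3 OR NOT A5)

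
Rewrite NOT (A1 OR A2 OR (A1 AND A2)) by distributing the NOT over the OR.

NOT A1 AND NOT A2 AND NOT (A1 AND A2)
De Morgan's: NOT(OR of terms) = AND of negations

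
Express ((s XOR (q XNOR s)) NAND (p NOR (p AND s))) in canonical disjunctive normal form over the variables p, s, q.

(NOT p AND NOT s AND q) OR (NOT p AND s AND q) OR (p AND NOT s AND NOT q) OR (p AND NOT s AND q) OR (p AND s AND NOT q) OR (p AND s AND q)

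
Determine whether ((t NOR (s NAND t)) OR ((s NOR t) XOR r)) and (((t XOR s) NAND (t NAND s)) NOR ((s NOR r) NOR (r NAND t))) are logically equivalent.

No. Counterexample: with s=0, t=0, r=0, Expression 1 = 1 but Expression 2 = 0.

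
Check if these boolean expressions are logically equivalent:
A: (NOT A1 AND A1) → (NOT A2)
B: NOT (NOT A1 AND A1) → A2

No, Inverse is not equivalent to original (counterexample: A1=0, A2=0)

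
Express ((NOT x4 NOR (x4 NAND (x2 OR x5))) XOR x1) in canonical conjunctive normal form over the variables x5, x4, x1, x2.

(x5 OR x4 OR x1 OR x2) AND (x5 OR x4 OR x1 OR NOT x2) AND (x5 OR NOT x4 OR x1 OR x2) AND (x5 OR NOT x4 OR NOT x1 OR NOT x2) AND (NOT x5 OR x4 OR x1 OR x2) AND (NOT x5 OR x4 OR x1 OR NOT x2) AND (NOT x5 OR NOT x4 OR NOT x1 OR x2) AND (NOT x5 OR NOT x4 OR NOT x1 OR NOT x2)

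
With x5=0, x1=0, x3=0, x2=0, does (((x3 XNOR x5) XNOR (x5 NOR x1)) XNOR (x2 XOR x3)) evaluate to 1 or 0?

Substituting: (((0 XNOR 0) XNOR (0 NOR 0)) XNOR (0 XOR 0))
= 0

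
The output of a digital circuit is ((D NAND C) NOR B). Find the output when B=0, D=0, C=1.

Substituting: ((0 NAND 1) NOR 0)
= 0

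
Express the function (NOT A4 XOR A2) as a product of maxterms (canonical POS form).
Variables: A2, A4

ΠM(1, 2) = (A2 OR NOT A4) AND (NOT A2 OR A4)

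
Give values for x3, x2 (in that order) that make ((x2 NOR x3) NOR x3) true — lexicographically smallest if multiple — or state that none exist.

x3=0, x2=1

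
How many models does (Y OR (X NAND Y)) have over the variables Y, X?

Satisfying assignments: (0,0), (0,1), (1,0), (1,1)
Count: 4 out of 4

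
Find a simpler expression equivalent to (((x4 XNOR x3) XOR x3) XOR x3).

By XOR self-cancellation ((E XOR v) XOR v = E):
= (x4 XNOR x3)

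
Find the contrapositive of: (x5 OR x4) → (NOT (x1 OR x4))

Contrapositive: (x1 OR x4) → NOT (x5 OR x4)
Note: A statement and its contrapositive are logically equivalent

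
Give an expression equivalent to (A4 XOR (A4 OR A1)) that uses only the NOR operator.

((((A4 NOR ((A4 NOR A1) NOR (A4 NOR A1))) NOR (A4 NOR ((A4 NOR A1) NOR (A4 NOR A1)))) NOR ((A4 NOR ((A4 NOR A1) NOR (A4 NOR A1))) NOR (A4 NOR ((A4 NOR A1) NOR (A4 NOR A1))))) NOR ((((A4 NOR A4) NOR (((A4 NOR A1) NOR (A4 NOR A1)) NOR ((A4 NOR A1) NOR (A4 NOR A1)))) NOR ((A4 NOR A4) NOR (((A4 NOR A1) NOR (A4 NOR A1)) NOR ((A4 NOR A1) NOR (A4 NOR A1))))) NOR (((A4 NOR A4) NOR (((A4 NOR A1) NOR (A4 NOR A1)) NOR ((A4 NOR A1) NOR (A4 NOR A1)))) NOR ((A4 NOR A4) NOR (((A4 NOR A1) NOR (A4 NOR A1)) NOR ((A4 NOR A1) NOR (A4 NOR A1)))))))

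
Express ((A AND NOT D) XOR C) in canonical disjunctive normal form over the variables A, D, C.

(NOT A AND NOT D AND C) OR (NOT A AND D AND C) OR (A AND NOT D AND NOT C) OR (A AND D AND C)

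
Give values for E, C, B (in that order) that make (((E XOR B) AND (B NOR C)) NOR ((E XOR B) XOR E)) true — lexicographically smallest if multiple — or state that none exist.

E=0, C=0, B=0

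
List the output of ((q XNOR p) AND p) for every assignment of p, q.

p | q | Output
--------------
0 | 0 | 0
0 | 1 | 0
1 | 0 | 0
1 | 1 | 1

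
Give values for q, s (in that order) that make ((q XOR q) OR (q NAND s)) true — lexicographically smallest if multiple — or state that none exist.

q=0, s=0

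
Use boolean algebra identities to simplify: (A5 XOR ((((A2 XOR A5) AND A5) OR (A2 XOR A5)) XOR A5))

By XOR self-cancellation ((E XOR v) XOR v = E) then absorption (E OR (E AND v) = E):
= (A2 XOR A5)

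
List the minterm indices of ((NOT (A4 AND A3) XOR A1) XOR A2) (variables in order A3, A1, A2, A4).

Σm(0, 1, 6, 7, 8, 11, 13, 14) = (NOT A3 AND NOT A1 AND NOT A2 AND NOT A4) OR (NOT A3 AND NOT A1 AND NOT A2 AND A4) OR (NOT A3 AND A1 AND A2 AND NOT A4) OR (NOT A3 AND A1 AND A2 AND A4) OR (A3 AND NOT A1 AND NOT A2 AND NOT A4) OR (A3 AND NOT A1 AND A2 AND A4) OR (A3 AND A1 AND NOT A2 AND A4) OR (A3 AND A1 AND A2 AND NOT A4)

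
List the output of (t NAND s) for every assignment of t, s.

t | s | Output
--------------
0 | 0 | 1
0 | 1 | 1
1 | 0 | 1
1 | 1 | 0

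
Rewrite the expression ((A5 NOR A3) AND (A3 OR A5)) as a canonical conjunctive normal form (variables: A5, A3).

(A5 OR A3) AND (A5 OR NOT A3) AND (NOT A5 OR A3) AND (NOT A5 OR NOT A3)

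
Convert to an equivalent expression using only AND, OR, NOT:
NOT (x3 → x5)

x3 AND NOT x5
(Negated implication: NOT(A → B) = A AND NOT B)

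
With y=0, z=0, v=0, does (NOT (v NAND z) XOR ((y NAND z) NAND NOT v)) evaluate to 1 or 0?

Substituting: (NOT (0 NAND 0) XOR ((0 NAND 0) NAND NOT 0))
= 0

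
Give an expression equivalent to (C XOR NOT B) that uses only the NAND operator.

((C NAND (C NAND (B NAND B))) NAND ((B NAND B) NAND (C NAND (B NAND B))))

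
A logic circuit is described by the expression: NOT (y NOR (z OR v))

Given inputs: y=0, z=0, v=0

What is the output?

Substituting: NOT (0 NOR (0 OR 0))
= 0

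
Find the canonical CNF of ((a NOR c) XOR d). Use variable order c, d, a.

(c OR d OR NOT a) AND (c OR NOT d OR a) AND (NOT c OR d OR a) AND (NOT c OR d OR NOT a)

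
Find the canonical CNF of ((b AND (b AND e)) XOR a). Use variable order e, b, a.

(e OR b OR a) AND (e OR NOT b OR a) AND (NOT e OR b OR a) AND (NOT e OR NOT b OR NOT a)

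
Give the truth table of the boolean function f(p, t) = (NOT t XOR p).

p | t | Output
--------------
0 | 0 | 1
0 | 1 | 0
1 | 0 | 0
1 | 1 | 1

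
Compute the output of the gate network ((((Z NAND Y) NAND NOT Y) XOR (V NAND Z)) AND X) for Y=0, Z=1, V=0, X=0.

Substituting: ((((1 NAND 0) NAND NOT 0) XOR (0 NAND 1)) AND 0)
= 0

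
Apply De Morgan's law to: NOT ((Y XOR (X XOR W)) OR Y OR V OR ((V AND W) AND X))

NOT (Y XOR (X XOR W)) AND NOT Y AND NOT V AND NOT ((V AND W) AND X)
De Morgan's: NOT(OR of terms) = AND of negations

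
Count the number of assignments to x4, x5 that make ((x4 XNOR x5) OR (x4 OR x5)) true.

Satisfying assignments: (0,0), (0,1), (1,0), (1,1)
Count: 4 out of 4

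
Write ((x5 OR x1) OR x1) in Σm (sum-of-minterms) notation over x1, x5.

Σm(1, 2, 3) = (NOT x1 AND x5) OR (x1 AND NOT x5) OR (x1 AND x5)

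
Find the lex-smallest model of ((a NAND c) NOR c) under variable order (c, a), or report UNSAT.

UNSATISFIABLE - no assignment makes this expression true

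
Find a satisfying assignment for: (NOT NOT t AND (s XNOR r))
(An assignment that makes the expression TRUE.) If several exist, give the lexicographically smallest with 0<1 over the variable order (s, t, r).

s=0, t=1, r=0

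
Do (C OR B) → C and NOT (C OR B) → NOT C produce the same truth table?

No, Inverse is not equivalent to original (counterexample: A=0, C=0, B=1)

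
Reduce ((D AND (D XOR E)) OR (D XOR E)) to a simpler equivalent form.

By absorption (E OR (E AND v) = E):
= (D XOR E)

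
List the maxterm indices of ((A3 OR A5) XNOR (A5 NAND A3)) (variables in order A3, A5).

ΠM(0, 3) = (A3 OR A5) AND (NOT A3 OR NOT A5)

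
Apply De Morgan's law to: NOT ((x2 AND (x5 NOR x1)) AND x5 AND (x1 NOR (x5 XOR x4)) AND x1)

NOT (x2 AND (x5 NOR x1)) OR NOT x5 OR NOT (x1 NOR (x5 XOR x4)) OR NOT x1
De Morgan's: NOT(AND of terms) = OR of negations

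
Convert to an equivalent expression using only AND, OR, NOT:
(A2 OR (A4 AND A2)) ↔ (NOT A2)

((A2 OR (A4 AND A2)) AND (NOT A2)) OR (NOT (A2 OR (A4 AND A2)) AND A2)
(Biconditional = both true or both false)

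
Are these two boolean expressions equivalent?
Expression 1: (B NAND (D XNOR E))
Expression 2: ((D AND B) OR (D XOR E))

No. Counterexample: with E=0, B=0, D=0, Expression 1 = 1 but Expression 2 = 0.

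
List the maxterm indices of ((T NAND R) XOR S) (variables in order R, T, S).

ΠM(1, 3, 5, 6) = (R OR T OR NOT S) AND (R OR NOT T OR NOT S) AND (NOT R OR T OR NOT S) AND (NOT R OR NOT T OR S)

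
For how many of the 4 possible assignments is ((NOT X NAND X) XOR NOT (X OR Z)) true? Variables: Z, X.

Satisfying assignments: (0,1), (1,0), (1,1)
Count: 3 out of 4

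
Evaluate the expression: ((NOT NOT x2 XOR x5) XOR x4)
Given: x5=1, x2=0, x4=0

Substituting: ((NOT NOT 0 XOR 1) XOR 0)
= 1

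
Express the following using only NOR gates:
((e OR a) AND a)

((((e NOR a) NOR (e NOR a)) NOR ((e NOR a) NOR (e NOR a))) NOR (a NOR a))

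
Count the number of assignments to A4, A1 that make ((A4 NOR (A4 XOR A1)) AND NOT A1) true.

Satisfying assignments: (0,0)
Count: 1 out of 4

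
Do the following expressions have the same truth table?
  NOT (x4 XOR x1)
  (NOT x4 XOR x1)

Yes, they are equivalent — the two output columns agree on all 4 assignments:
x4 | x1 | Expression 1 | Expression 2
-------------------------------------
0 | 0 | 1 | 1
0 | 1 | 0 | 0
1 | 0 | 0 | 0
1 | 1 | 1 | 1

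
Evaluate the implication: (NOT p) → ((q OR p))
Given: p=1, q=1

Antecedent (NOT p) = 0; consequent ((q OR p)) = 1.
0 → 1 = 1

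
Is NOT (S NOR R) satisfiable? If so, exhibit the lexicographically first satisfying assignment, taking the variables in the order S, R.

S=0, R=1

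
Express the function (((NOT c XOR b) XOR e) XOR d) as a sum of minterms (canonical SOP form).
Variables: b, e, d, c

Σm(0, 3, 5, 6, 9, 10, 12, 15) = (NOT b AND NOT e AND NOT d AND NOT c) OR (NOT b AND NOT e AND d AND c) OR (NOT b AND e AND NOT d AND c) OR (NOT b AND e AND d AND NOT c) OR (b AND NOT e AND NOT d AND c) OR (b AND NOT e AND d AND NOT c) OR (b AND e AND NOT d AND NOT c) OR (b AND e AND d AND c)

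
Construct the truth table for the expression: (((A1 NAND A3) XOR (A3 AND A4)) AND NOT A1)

A4 | A3 | A1 | Output
---------------------
0 | 0 | 0 | 1
0 | 0 | 1 | 0
0 | 1 | 0 | 1
0 | 1 | 1 | 0
1 | 0 | 0 | 1
1 | 0 | 1 | 0
1 | 1 | 0 | 0
1 | 1 | 1 | 0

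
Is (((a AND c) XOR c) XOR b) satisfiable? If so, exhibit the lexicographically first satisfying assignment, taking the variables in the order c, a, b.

c=0, a=0, b=1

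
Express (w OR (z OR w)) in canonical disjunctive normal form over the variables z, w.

(NOT z AND w) OR (z AND NOT w) OR (z AND w)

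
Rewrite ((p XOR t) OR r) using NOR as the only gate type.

((((((p NOR t) NOR (p NOR t)) NOR ((p NOR t) NOR (p NOR t))) NOR ((((p NOR p) NOR (t NOR t)) NOR ((p NOR p) NOR (t NOR t))) NOR (((p NOR p) NOR (t NOR t)) NOR ((p NOR p) NOR (t NOR t))))) NOR r) NOR (((((p NOR t) NOR (p NOR t)) NOR ((p NOR t) NOR (p NOR t))) NOR ((((p NOR p) NOR (t NOR t)) NOR ((p NOR p) NOR (t NOR t))) NOR (((p NOR p) NOR (t NOR t)) NOR ((p NOR p) NOR (t NOR t))))) NOR r))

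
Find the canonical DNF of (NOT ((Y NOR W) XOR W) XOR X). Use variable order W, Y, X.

(NOT W AND NOT Y AND X) OR (NOT W AND Y AND NOT X) OR (W AND NOT Y AND X) OR (W AND Y AND X)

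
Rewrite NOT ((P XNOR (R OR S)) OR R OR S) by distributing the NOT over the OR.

NOT (P XNOR (R OR S)) AND NOT R AND NOT S
De Morgan's: NOT(OR of terms) = AND of negations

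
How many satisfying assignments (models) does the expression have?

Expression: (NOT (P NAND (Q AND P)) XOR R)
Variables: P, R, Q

Satisfying assignments: (0,1,0), (0,1,1), (1,0,1), (1,1,0)
Count: 4 out of 8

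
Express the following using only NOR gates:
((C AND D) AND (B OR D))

((((C NOR C) NOR (D NOR D)) NOR ((C NOR C) NOR (D NOR D))) NOR (((B NOR D) NOR (B NOR D)) NOR ((B NOR D) NOR (B NOR D))))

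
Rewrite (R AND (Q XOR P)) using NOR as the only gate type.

((R NOR R) NOR (((((Q NOR P) NOR (Q NOR P)) NOR ((Q NOR P) NOR (Q NOR P))) NOR ((((Q NOR Q) NOR (P NOR P)) NOR ((Q NOR Q) NOR (P NOR P))) NOR (((Q NOR Q) NOR (P NOR P)) NOR ((Q NOR Q) NOR (P NOR P))))) NOR ((((Q NOR P) NOR (Q NOR P)) NOR ((Q NOR P) NOR (Q NOR P))) NOR ((((Q NOR Q) NOR (P NOR P)) NOR ((Q NOR Q) NOR (P NOR P))) NOR (((Q NOR Q) NOR (P NOR P)) NOR ((Q NOR Q) NOR (P NOR P)))))))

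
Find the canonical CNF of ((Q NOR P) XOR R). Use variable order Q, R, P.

(Q OR R OR NOT P) AND (Q OR NOT R OR P) AND (NOT Q OR R OR P) AND (NOT Q OR R OR NOT P)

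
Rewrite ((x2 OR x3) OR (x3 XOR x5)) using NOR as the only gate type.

((((x2 NOR x3) NOR (x2 NOR x3)) NOR ((((x3 NOR x5) NOR (x3 NOR x5)) NOR ((x3 NOR x5) NOR (x3 NOR x5))) NOR ((((x3 NOR x3) NOR (x5 NOR x5)) NOR ((x3 NOR x3) NOR (x5 NOR x5))) NOR (((x3 NOR x3) NOR (x5 NOR x5)) NOR ((x3 NOR x3) NOR (x5 NOR x5)))))) NOR (((x2 NOR x3) NOR (x2 NOR x3)) NOR ((((x3 NOR x5) NOR (x3 NOR x5)) NOR ((x3 NOR x5) NOR (x3 NOR x5))) NOR ((((x3 NOR x3) NOR (x5 NOR x5)) NOR ((x3 NOR x3) NOR (x5 NOR x5))) NOR (((x3 NOR x3) NOR (x5 NOR x5)) NOR ((x3 NOR x3) NOR (x5 NOR x5)))))))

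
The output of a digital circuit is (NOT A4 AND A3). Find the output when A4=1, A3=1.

Substituting: (NOT 1 AND 1)
= 0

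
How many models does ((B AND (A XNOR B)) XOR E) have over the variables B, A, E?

Satisfying assignments: (0,0,1), (0,1,1), (1,0,1), (1,1,0)
Count: 4 out of 8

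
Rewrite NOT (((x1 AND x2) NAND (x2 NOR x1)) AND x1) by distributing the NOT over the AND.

NOT ((x1 AND x2) NAND (x2 NOR x1)) OR NOT x1
De Morgan's: NOT(AND of terms) = OR of negations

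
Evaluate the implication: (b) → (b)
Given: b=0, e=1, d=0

Antecedent (b) = 0; consequent (b) = 0.
0 → 0 = 1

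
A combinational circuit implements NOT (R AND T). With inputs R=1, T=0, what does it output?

Substituting: NOT (1 AND 0)
= 1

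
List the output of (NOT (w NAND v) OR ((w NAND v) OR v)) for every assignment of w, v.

w | v | Output
--------------
0 | 0 | 1
0 | 1 | 1
1 | 0 | 1
1 | 1 | 1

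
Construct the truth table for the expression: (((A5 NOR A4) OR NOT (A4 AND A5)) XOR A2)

A4 | A5 | A2 | Output
---------------------
0 | 0 | 0 | 1
0 | 0 | 1 | 0
0 | 1 | 0 | 1
0 | 1 | 1 | 0
1 | 0 | 0 | 1
1 | 0 | 1 | 0
1 | 1 | 0 | 0
1 | 1 | 1 | 1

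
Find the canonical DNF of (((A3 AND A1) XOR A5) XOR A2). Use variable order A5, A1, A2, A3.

(NOT A5 AND NOT A1 AND A2 AND NOT A3) OR (NOT A5 AND NOT A1 AND A2 AND A3) OR (NOT A5 AND A1 AND NOT A2 AND A3) OR (NOT A5 AND A1 AND A2 AND NOT A3) OR (A5 AND NOT A1 AND NOT A2 AND NOT A3) OR (A5 AND NOT A1 AND NOT A2 AND A3) OR (A5 AND A1 AND NOT A2 AND NOT A3) OR (A5 AND A1 AND A2 AND A3)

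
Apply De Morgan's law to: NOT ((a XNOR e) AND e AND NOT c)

NOT (a XNOR e) OR NOT e OR c
De Morgan's: NOT(AND of terms) = OR of negations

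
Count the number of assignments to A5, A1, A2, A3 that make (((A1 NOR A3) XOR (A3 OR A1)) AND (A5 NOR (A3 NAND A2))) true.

Satisfying assignments: (0,0,1,1), (0,1,1,1)
Count: 2 out of 16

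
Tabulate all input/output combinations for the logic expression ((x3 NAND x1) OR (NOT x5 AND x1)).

x1 | x5 | x3 | Output
---------------------
0 | 0 | 0 | 1
0 | 0 | 1 | 1
0 | 1 | 0 | 1
0 | 1 | 1 | 1
1 | 0 | 0 | 1
1 | 0 | 1 | 1
1 | 1 | 0 | 1
1 | 1 | 1 | 0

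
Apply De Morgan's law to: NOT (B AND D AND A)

NOT B OR NOT D OR NOT A
De Morgan's: NOT(AND of terms) = OR of negations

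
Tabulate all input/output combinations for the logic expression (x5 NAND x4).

x5 | x4 | Output
----------------
0 | 0 | 1
0 | 1 | 1
1 | 0 | 1
1 | 1 | 0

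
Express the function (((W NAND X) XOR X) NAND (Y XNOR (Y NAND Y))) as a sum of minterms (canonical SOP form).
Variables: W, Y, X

Σm(0, 1, 2, 3, 4, 5, 6, 7) = (NOT W AND NOT Y AND NOT X) OR (NOT W AND NOT Y AND X) OR (NOT W AND Y AND NOT X) OR (NOT W AND Y AND X) OR (W AND NOT Y AND NOT X) OR (W AND NOT Y AND X) OR (W AND Y AND NOT X) OR (W AND Y AND X)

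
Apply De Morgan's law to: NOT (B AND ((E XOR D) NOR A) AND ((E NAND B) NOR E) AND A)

NOT B OR NOT ((E XOR D) NOR A) OR NOT ((E NAND B) NOR E) OR NOT A
De Morgan's: NOT(AND of terms) = OR of negations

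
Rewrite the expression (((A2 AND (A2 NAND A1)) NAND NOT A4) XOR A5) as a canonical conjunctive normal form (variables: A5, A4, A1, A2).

(A5 OR A4 OR A1 OR NOT A2) AND (NOT A5 OR A4 OR A1 OR A2) AND (NOT A5 OR A4 OR NOT A1 OR A2) AND (NOT A5 OR A4 OR NOT A1 OR NOT A2) AND (NOT A5 OR NOT A4 OR A1 OR A2) AND (NOT A5 OR NOT A4 OR A1 OR NOT A2) AND (NOT A5 OR NOT A4 OR NOT A1 OR A2) AND (NOT A5 OR NOT A4 OR NOT A1 OR NOT A2)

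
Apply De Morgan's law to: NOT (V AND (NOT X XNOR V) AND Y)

NOT V OR NOT (NOT X XNOR V) OR NOT Y
De Morgan's: NOT(AND of terms) = OR of negations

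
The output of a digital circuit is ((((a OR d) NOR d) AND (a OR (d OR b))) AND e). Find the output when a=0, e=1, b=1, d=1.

Substituting: ((((0 OR 1) NOR 1) AND (0 OR (1 OR 1))) AND 1)
= 0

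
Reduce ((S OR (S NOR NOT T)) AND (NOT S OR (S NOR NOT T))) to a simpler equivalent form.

By distribution ((E OR v) AND (E OR NOT v) = E):
= (S NOR NOT T)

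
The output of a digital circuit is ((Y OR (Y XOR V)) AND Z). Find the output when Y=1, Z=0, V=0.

Substituting: ((1 OR (1 XOR 0)) AND 0)
= 0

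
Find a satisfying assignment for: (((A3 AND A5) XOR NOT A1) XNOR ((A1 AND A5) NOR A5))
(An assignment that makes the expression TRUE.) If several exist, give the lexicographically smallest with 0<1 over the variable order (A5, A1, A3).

A5=0, A1=0, A3=0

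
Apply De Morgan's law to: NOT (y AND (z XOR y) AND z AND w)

NOT y OR NOT (z XOR y) OR NOT z OR NOT w
De Morgan's: NOT(AND of terms) = OR of negations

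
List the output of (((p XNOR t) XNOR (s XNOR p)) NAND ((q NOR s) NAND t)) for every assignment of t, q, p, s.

t | q | p | s | Output
----------------------
0 | 0 | 0 | 0 | 0
0 | 0 | 0 | 1 | 1
0 | 0 | 1 | 0 | 0
0 | 0 | 1 | 1 | 1
0 | 1 | 0 | 0 | 0
0 | 1 | 0 | 1 | 1
0 | 1 | 1 | 0 | 0
0 | 1 | 1 | 1 | 1
1 | 0 | 0 | 0 | 1
1 | 0 | 0 | 1 | 0
1 | 0 | 1 | 0 | 1
1 | 0 | 1 | 1 | 0
1 | 1 | 0 | 0 | 1
1 | 1 | 0 | 1 | 0
1 | 1 | 1 | 0 | 1
1 | 1 | 1 | 1 | 0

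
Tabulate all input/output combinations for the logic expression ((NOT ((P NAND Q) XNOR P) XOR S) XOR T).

Q | P | S | T | Output
----------------------
0 | 0 | 0 | 0 | 1
0 | 0 | 0 | 1 | 0
0 | 0 | 1 | 0 | 0
0 | 0 | 1 | 1 | 1
0 | 1 | 0 | 0 | 0
0 | 1 | 0 | 1 | 1
0 | 1 | 1 | 0 | 1
0 | 1 | 1 | 1 | 0
1 | 0 | 0 | 0 | 1
1 | 0 | 0 | 1 | 0
1 | 0 | 1 | 0 | 0
1 | 0 | 1 | 1 | 1
1 | 1 | 0 | 0 | 1
1 | 1 | 0 | 1 | 0
1 | 1 | 1 | 0 | 0
1 | 1 | 1 | 1 | 1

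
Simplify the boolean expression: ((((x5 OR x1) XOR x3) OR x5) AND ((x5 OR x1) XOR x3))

By absorption (E AND (E OR v) = E):
= ((x5 OR x1) XOR x3)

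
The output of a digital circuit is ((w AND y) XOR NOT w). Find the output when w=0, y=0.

Substituting: ((0 AND 0) XOR NOT 0)
= 1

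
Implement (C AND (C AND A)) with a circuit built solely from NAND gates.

((C NAND ((C NAND A) NAND (C NAND A))) NAND (C NAND ((C NAND A) NAND (C NAND A))))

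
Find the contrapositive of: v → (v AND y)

Contrapositive: NOT (v AND y) → NOT v
Note: A statement and its contrapositive are logically equivalent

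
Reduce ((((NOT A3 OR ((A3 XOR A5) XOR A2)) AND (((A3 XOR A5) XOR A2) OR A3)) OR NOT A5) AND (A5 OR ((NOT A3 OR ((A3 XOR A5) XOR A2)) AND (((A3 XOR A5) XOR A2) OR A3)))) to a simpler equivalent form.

By distribution ((E OR v) AND (E OR NOT v) = E) then distribution ((E OR v) AND (E OR NOT v) = E):
= ((A3 XOR A5) XOR A2)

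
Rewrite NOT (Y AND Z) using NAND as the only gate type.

(((Y NAND Z) NAND (Y NAND Z)) NAND ((Y NAND Z) NAND (Y NAND Z)))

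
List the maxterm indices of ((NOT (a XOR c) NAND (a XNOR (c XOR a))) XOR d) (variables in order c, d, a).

ΠM(0, 3, 6, 7) = (c OR d OR a) AND (c OR NOT d OR NOT a) AND (NOT c OR NOT d OR a) AND (NOT c OR NOT d OR NOT a)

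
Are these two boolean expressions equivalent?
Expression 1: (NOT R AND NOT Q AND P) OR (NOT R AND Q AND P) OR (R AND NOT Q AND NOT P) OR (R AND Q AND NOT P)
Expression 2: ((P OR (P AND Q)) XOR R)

Yes, they are equivalent — the two output columns agree on all 8 assignments:
R | Q | P | Expression 1 | Expression 2
---------------------------------------
0 | 0 | 0 | 0 | 0
0 | 0 | 1 | 1 | 1
0 | 1 | 0 | 0 | 0
0 | 1 | 1 | 1 | 1
1 | 0 | 0 | 1 | 1
1 | 0 | 1 | 0 | 0
1 | 1 | 0 | 1 | 1
1 | 1 | 1 | 0 | 0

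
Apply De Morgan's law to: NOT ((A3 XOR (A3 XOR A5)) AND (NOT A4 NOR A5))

NOT (A3 XOR (A3 XOR A5)) OR NOT (NOT A4 NOR A5)
De Morgan's: NOT(AND of terms) = OR of negations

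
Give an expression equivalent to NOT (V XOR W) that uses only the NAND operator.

(((V NAND (V NAND W)) NAND (W NAND (V NAND W))) NAND ((V NAND (V NAND W)) NAND (W NAND (V NAND W))))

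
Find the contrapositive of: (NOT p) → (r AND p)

Contrapositive: NOT (r AND p) → p
Note: A statement and its contrapositive are logically equivalent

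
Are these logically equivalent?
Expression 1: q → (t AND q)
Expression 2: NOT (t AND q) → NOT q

Yes, Contrapositive is always equivalent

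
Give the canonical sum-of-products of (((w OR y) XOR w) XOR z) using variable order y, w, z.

Σm(1, 3, 4, 7) = (NOT y AND NOT w AND z) OR (NOT y AND w AND z) OR (y AND NOT w AND NOT z) OR (y AND w AND z)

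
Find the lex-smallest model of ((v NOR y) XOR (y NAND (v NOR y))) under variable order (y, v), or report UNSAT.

y=0, v=1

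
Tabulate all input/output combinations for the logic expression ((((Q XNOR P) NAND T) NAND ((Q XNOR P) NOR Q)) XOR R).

T | Q | P | R | Output
----------------------
0 | 0 | 0 | 0 | 1
0 | 0 | 0 | 1 | 0
0 | 0 | 1 | 0 | 0
0 | 0 | 1 | 1 | 1
0 | 1 | 0 | 0 | 1
0 | 1 | 0 | 1 | 0
0 | 1 | 1 | 0 | 1
0 | 1 | 1 | 1 | 0
1 | 0 | 0 | 0 | 1
1 | 0 | 0 | 1 | 0
1 | 0 | 1 | 0 | 0
1 | 0 | 1 | 1 | 1
1 | 1 | 0 | 0 | 1
1 | 1 | 0 | 1 | 0
1 | 1 | 1 | 0 | 1
1 | 1 | 1 | 1 | 0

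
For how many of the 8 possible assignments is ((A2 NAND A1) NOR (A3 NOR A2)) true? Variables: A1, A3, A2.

Satisfying assignments: (1,0,1), (1,1,1)
Count: 2 out of 8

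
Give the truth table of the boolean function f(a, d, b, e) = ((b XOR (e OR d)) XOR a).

a | d | b | e | Output
----------------------
0 | 0 | 0 | 0 | 0
0 | 0 | 0 | 1 | 1
0 | 0 | 1 | 0 | 1
0 | 0 | 1 | 1 | 0
0 | 1 | 0 | 0 | 1
0 | 1 | 0 | 1 | 1
0 | 1 | 1 | 0 | 0
0 | 1 | 1 | 1 | 0
1 | 0 | 0 | 0 | 1
1 | 0 | 0 | 1 | 0
1 | 0 | 1 | 0 | 0
1 | 0 | 1 | 1 | 1
1 | 1 | 0 | 0 | 0
1 | 1 | 0 | 1 | 0
1 | 1 | 1 | 0 | 1
1 | 1 | 1 | 1 | 1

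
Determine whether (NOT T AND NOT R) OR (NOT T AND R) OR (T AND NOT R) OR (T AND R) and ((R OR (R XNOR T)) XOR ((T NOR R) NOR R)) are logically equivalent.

Yes, they are equivalent — the two output columns agree on all 4 assignments:
T | R | Expression 1 | Expression 2
-----------------------------------
0 | 0 | 1 | 1
0 | 1 | 1 | 1
1 | 0 | 1 | 1
1 | 1 | 1 | 1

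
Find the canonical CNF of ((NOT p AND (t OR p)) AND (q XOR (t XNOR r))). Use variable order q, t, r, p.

(q OR t OR r OR p) AND (q OR t OR r OR NOT p) AND (q OR t OR NOT r OR p) AND (q OR t OR NOT r OR NOT p) AND (q OR NOT t OR r OR p) AND (q OR NOT t OR r OR NOT p) AND (q OR NOT t OR NOT r OR NOT p) AND (NOT q OR t OR r OR p) AND (NOT q OR t OR r OR NOT p) AND (NOT q OR t OR NOT r OR p) AND (NOT q OR t OR NOT r OR NOT p) AND (NOT q OR NOT t OR r OR NOT p) AND (NOT q OR NOT t OR NOT r OR p) AND (NOT q OR NOT t OR NOT r OR NOT p)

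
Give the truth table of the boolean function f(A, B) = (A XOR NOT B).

A | B | Output
--------------
0 | 0 | 1
0 | 1 | 0
1 | 0 | 0
1 | 1 | 1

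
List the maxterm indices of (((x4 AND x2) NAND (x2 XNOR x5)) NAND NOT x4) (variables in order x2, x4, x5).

ΠM(0, 1, 4, 5) = (x2 OR x4 OR x5) AND (x2 OR x4 OR NOT x5) AND (NOT x2 OR x4 OR x5) AND (NOT x2 OR x4 OR NOT x5)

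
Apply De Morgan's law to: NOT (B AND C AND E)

NOT B OR NOT C OR NOT E
De Morgan's: NOT(AND of terms) = OR of negations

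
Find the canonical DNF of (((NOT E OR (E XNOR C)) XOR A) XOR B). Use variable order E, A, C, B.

(NOT E AND NOT A AND NOT C AND NOT B) OR (NOT E AND NOT A AND C AND NOT B) OR (NOT E AND A AND NOT C AND B) OR (NOT E AND A AND C AND B) OR (E AND NOT A AND NOT C AND B) OR (E AND NOT A AND C AND NOT B) OR (E AND A AND NOT C AND NOT B) OR (E AND A AND C AND B)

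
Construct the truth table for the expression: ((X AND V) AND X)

V | X | Output
--------------
0 | 0 | 0
0 | 1 | 0
1 | 0 | 0
1 | 1 | 1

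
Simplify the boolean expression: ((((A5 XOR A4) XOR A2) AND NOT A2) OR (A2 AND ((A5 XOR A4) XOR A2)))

By distribution ((E AND v) OR (E AND NOT v) = E):
= ((A5 XOR A4) XOR A2)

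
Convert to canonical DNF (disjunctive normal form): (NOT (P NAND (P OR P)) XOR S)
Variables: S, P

(NOT S AND P) OR (S AND NOT P)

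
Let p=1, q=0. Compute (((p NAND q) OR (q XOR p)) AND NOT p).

Substituting: (((1 NAND 0) OR (0 XOR 1)) AND NOT 1)
= 0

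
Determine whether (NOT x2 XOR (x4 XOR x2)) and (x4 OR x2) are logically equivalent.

No. Counterexample: with x2=0, x4=0, Expression 1 = 1 but Expression 2 = 0.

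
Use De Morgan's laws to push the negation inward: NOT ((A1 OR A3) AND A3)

NOT (A1 OR A3) OR NOT A3
De Morgan's: NOT(AND of terms) = OR of negations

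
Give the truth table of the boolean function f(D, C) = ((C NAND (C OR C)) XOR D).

D | C | Output
--------------
0 | 0 | 1
0 | 1 | 0
1 | 0 | 0
1 | 1 | 1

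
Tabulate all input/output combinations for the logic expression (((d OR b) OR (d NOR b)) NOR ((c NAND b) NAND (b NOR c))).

d | b | c | Output
------------------
0 | 0 | 0 | 0
0 | 0 | 1 | 0
0 | 1 | 0 | 0
0 | 1 | 1 | 0
1 | 0 | 0 | 0
1 | 0 | 1 | 0
1 | 1 | 0 | 0
1 | 1 | 1 | 0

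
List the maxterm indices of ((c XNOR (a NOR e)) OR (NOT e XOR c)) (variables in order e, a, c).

ΠM(3) = (e OR NOT a OR NOT c)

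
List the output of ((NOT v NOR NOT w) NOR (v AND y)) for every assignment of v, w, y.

v | w | y | Output
------------------
0 | 0 | 0 | 1
0 | 0 | 1 | 1
0 | 1 | 0 | 1
0 | 1 | 1 | 1
1 | 0 | 0 | 1
1 | 0 | 1 | 0
1 | 1 | 0 | 0
1 | 1 | 1 | 0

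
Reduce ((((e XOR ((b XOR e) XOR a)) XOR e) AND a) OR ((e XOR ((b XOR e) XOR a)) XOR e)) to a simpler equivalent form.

By absorption (E OR (E AND v) = E) then XOR self-cancellation ((E XOR v) XOR v = E):
= ((b XOR e) XOR a)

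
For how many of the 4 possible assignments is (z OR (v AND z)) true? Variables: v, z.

Satisfying assignments: (0,1), (1,1)
Count: 2 out of 4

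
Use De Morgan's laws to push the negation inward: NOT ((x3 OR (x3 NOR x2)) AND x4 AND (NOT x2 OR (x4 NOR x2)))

NOT (x3 OR (x3 NOR x2)) OR NOT x4 OR NOT (NOT x2 OR (x4 NOR x2))
De Morgan's: NOT(AND of terms) = OR of negations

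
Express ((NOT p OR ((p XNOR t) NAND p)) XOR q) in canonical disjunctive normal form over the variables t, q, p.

(NOT t AND NOT q AND NOT p) OR (NOT t AND NOT q AND p) OR (t AND NOT q AND NOT p) OR (t AND q AND p)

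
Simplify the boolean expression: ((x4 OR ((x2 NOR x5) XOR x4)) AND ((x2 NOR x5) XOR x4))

By absorption (E AND (E OR v) = E):
= ((x2 NOR x5) XOR x4)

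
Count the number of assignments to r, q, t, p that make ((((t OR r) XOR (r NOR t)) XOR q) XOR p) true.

Satisfying assignments: (0,0,0,0), (0,0,1,0), (0,1,0,1), (0,1,1,1), (1,0,0,0), (1,0,1,0), (1,1,0,1), (1,1,1,1)
Count: 8 out of 16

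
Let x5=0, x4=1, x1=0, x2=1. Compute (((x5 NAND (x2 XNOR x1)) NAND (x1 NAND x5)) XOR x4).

Substituting: (((0 NAND (1 XNOR 0)) NAND (0 NAND 0)) XOR 1)
= 1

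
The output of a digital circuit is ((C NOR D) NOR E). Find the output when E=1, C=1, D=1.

Substituting: ((1 NOR 1) NOR 1)
= 0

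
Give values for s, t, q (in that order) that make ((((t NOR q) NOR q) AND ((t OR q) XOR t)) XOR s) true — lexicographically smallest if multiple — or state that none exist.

s=1, t=0, q=0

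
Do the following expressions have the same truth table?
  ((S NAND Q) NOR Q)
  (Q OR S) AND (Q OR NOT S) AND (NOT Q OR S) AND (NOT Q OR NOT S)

Yes, they are equivalent — the two output columns agree on all 4 assignments:
Q | S | Expression 1 | Expression 2
-----------------------------------
0 | 0 | 0 | 0
0 | 1 | 0 | 0
1 | 0 | 0 | 0
1 | 1 | 0 | 0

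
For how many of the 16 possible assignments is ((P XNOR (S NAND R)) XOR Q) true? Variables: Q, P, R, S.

Satisfying assignments: (0,0,1,1), (0,1,0,0), (0,1,0,1), (0,1,1,0), (1,0,0,0), (1,0,0,1), (1,0,1,0), (1,1,1,1)
Count: 8 out of 16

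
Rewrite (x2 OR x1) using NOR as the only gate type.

((x2 NOR x1) NOR (x2 NOR x1))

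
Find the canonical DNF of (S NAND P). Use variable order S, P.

(NOT S AND NOT P) OR (NOT S AND P) OR (S AND NOT P)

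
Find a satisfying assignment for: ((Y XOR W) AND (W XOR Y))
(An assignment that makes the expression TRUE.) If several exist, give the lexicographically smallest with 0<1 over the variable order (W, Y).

W=0, Y=1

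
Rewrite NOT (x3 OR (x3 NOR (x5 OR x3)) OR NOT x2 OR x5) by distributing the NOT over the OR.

NOT x3 AND NOT (x3 NOR (x5 OR x3)) AND x2 AND NOT x5
De Morgan's: NOT(OR of terms) = AND of negations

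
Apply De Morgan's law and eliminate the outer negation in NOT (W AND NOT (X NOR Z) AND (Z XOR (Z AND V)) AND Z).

NOT W OR (X NOR Z) OR NOT (Z XOR (Z AND V)) OR NOT Z
De Morgan's: NOT(AND of terms) = OR of negations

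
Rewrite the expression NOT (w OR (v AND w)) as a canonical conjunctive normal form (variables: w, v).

(NOT w OR v) AND (NOT w OR NOT v)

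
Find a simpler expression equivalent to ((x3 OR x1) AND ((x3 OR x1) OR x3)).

By absorption (E AND (E OR v) = E):
= (x3 OR x1)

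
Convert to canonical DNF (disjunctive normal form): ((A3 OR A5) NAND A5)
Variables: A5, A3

(NOT A5 AND NOT A3) OR (NOT A5 AND A3)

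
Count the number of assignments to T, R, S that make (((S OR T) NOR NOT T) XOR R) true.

Satisfying assignments: (0,1,0), (0,1,1), (1,1,0), (1,1,1)
Count: 4 out of 8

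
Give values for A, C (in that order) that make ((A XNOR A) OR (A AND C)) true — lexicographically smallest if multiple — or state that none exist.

A=0, C=0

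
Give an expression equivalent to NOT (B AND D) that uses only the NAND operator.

(((B NAND D) NAND (B NAND D)) NAND ((B NAND D) NAND (B NAND D)))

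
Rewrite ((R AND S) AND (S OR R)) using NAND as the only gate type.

((((R NAND S) NAND (R NAND S)) NAND ((S NAND S) NAND (R NAND R))) NAND (((R NAND S) NAND (R NAND S)) NAND ((S NAND S) NAND (R NAND R))))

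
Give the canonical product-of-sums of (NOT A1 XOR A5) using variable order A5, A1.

ΠM(1, 2) = (A5 OR NOT A1) AND (NOT A5 OR A1)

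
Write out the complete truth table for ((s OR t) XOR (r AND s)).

r | t | s | Output
------------------
0 | 0 | 0 | 0
0 | 0 | 1 | 1
0 | 1 | 0 | 1
0 | 1 | 1 | 1
1 | 0 | 0 | 0
1 | 0 | 1 | 0
1 | 1 | 0 | 1
1 | 1 | 1 | 0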